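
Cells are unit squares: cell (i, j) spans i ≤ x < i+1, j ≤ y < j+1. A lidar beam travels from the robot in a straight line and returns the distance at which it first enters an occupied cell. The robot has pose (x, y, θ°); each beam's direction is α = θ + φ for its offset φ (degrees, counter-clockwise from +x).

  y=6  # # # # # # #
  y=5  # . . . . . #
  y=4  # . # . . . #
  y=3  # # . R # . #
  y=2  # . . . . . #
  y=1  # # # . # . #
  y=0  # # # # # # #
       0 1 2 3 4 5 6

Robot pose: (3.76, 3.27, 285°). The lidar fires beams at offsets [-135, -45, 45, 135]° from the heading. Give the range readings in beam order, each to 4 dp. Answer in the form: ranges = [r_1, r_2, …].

beam 1: φ=-135°, α=150°
  direction (-0.8660, 0.5000); cell (3,3); t to first gridline: x 0.8776, y 1.4600 (then +1.1547 / +2.0000)
    (2,3) via x @ 0.8776
    (2,4) via y @ 1.4600  # hit
  → r_1 = 1.4600
beam 2: φ=-45°, α=240°
  direction (-0.5000, -0.8660); cell (3,3); t to first gridline: x 1.5200, y 0.3118 (then +2.0000 / +1.1547)
    (3,2) via y @ 0.3118
    (3,1) via y @ 1.4665
    (2,1) via x @ 1.5200  # hit
  → r_2 = 1.5200
beam 3: φ=45°, α=330°
  direction (0.8660, -0.5000); cell (3,3); t to first gridline: x 0.2771, y 0.5400 (then +1.1547 / +2.0000)
    (4,3) via x @ 0.2771  # hit
  → r_3 = 0.2771
beam 4: φ=135°, α=60°
  direction (0.5000, 0.8660); cell (3,3); t to first gridline: x 0.4800, y 0.8429 (then +2.0000 / +1.1547)
    (4,3) via x @ 0.4800  # hit
  → r_4 = 0.4800

ranges = [1.4600, 1.5200, 0.2771, 0.4800]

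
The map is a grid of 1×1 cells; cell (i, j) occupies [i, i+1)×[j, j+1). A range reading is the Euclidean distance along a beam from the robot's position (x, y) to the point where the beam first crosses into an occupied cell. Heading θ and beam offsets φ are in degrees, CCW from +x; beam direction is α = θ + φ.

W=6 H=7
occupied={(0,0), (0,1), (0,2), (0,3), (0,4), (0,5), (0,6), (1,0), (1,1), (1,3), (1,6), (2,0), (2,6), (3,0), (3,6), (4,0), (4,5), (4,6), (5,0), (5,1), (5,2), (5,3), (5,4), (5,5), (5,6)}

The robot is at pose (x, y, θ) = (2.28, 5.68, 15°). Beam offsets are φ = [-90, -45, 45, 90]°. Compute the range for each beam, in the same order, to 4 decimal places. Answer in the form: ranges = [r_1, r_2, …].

beam 1: φ=-90°, α=285°
  direction (0.2588, -0.9659); cell (2,5); t to first gridline: x 2.7819, y 0.7040 (then +3.8637 / +1.0353)
    (2,4) via y @ 0.7040
    (2,3) via y @ 1.7393
    (2,2) via y @ 2.7745
    (3,2) via x @ 2.7819
    (3,1) via y @ 3.8098
    (3,0) via y @ 4.8451  # hit
  → r_1 = 4.8451
beam 2: φ=-45°, α=330°
  direction (0.8660, -0.5000); cell (2,5); t to first gridline: x 0.8314, y 1.3600 (then +1.1547 / +2.0000)
    (3,5) via x @ 0.8314
    (3,4) via y @ 1.3600
    (4,4) via x @ 1.9861
    (5,4) via x @ 3.1408  # hit
  → r_2 = 3.1408
beam 3: φ=45°, α=60°
  direction (0.5000, 0.8660); cell (2,5); t to first gridline: x 1.4400, y 0.3695 (then +2.0000 / +1.1547)
    (2,6) via y @ 0.3695  # hit
  → r_3 = 0.3695
beam 4: φ=90°, α=105°
  direction (-0.2588, 0.9659); cell (2,5); t to first gridline: x 1.0818, y 0.3313 (then +3.8637 / +1.0353)
    (2,6) via y @ 0.3313  # hit
  → r_4 = 0.3313

ranges = [4.8451, 3.1408, 0.3695, 0.3313]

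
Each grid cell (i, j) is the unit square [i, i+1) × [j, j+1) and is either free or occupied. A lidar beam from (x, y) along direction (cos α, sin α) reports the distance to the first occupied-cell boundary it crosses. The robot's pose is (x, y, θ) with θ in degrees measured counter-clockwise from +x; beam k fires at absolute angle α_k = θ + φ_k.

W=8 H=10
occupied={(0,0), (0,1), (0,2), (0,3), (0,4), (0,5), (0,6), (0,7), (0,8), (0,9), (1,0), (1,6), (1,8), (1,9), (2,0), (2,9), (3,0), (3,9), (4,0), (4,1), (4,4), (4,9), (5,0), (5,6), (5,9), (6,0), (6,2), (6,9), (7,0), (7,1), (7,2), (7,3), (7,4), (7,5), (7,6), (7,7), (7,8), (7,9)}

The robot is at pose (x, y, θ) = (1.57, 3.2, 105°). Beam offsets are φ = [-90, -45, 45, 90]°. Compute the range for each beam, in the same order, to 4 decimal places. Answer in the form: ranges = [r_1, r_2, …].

ranges = [3.0910, 6.6973, 0.6582, 0.5901]

beam 1: φ=-90°, α=15°
  d=(0.9659,0.2588)  start (1,3)  tX=0.4452 tY=3.0910  stride 1/|dx|=1.0353 1/|dy|=3.8637
    cross x-line → (2,3), t=0.4452
    cross x-line → (3,3), t=1.4804
    cross x-line → (4,3), t=2.5157
    cross y-line → (4,4), t=3.0910 (wall)
  → r_1 = 3.0910
beam 2: φ=-45°, α=60°
  d=(0.5000,0.8660)  start (1,3)  tX=0.8600 tY=0.9238  stride 1/|dx|=2.0000 1/|dy|=1.1547
    cross x-line → (2,3), t=0.8600
    cross y-line → (2,4), t=0.9238
    cross y-line → (2,5), t=2.0785
    cross x-line → (3,5), t=2.8600
    cross y-line → (3,6), t=3.2332
    cross y-line → (3,7), t=4.3879
    cross x-line → (4,7), t=4.8600
    cross y-line → (4,8), t=5.5426
    cross y-line → (4,9), t=6.6973 (wall)
  → r_2 = 6.6973
beam 3: φ=45°, α=150°
  d=(-0.8660,0.5000)  start (1,3)  tX=0.6582 tY=1.6000  stride 1/|dx|=1.1547 1/|dy|=2.0000
    cross x-line → (0,3), t=0.6582 (wall)
  → r_3 = 0.6582
beam 4: φ=90°, α=195°
  d=(-0.9659,-0.2588)  start (1,3)  tX=0.5901 tY=0.7727  stride 1/|dx|=1.0353 1/|dy|=3.8637
    cross x-line → (0,3), t=0.5901 (wall)
  → r_4 = 0.5901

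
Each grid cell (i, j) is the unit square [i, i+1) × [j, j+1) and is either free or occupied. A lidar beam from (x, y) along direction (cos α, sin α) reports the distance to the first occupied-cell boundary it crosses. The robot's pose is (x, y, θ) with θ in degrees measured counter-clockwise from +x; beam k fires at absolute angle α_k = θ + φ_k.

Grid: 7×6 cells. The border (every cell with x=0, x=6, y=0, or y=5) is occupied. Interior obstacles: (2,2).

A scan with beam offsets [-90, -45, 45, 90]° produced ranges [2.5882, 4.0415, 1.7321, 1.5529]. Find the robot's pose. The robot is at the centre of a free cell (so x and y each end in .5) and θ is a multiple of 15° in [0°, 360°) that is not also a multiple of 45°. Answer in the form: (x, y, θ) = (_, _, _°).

(x, y, θ) = (4.5, 2.5, 195°)

Candidates: 19 free-cell centres × 16 headings = 304 poses. Raycast each; keep the one whose scan matches to 4 dp.
  (5.5, 1.5, 255°): beam 2 = 1.0000 ≠ 4.0415 ✗
  (5.5, 3.5, 300°): beam 1 = 2.8868 ≠ 2.5882 ✗
  (1.5, 2.5, 150°): beam 1 = 2.8868 ≠ 2.5882 ✗
  (5.5, 3.5, 15°): beam 1 = 1.9319 ≠ 2.5882 ✗
  …
  (4.5, 2.5, 195°): r_1=2.5882, r_2=4.0415, r_3=1.7321, r_4=1.5529 — all match ✓
Unique over the lattice → pose = (4.5, 2.5, 195°).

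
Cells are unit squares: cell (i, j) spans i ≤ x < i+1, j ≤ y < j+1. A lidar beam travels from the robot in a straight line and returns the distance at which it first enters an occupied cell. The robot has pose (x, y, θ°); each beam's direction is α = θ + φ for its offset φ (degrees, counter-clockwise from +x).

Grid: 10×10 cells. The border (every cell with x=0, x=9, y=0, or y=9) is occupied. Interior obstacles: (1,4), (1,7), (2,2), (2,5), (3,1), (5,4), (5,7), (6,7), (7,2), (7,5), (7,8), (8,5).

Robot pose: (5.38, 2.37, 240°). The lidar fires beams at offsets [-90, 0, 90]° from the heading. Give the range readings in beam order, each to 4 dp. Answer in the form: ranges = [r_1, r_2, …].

beam 1: φ=-90°, α=150°
  dir = (cos 150°, sin 150°) = (-0.8660, 0.5000); from cell (5,2)
  next x-line at t=0.4388, next y-line at t=1.2600; Δt_x=1.1547, Δt_y=2.0000
    x: enter (4,2) at t=0.4388
    y: enter (4,3) at t=1.2600
    x: enter (3,3) at t=1.5935
    x: enter (2,3) at t=2.7482
    y: enter (2,4) at t=3.2600
    x: enter (1,4) at t=3.9029 ← occupied
  → r_1 = 3.9029
beam 2: φ=0°, α=240°
  dir = (cos 240°, sin 240°) = (-0.5000, -0.8660); from cell (5,2)
  next x-line at t=0.7600, next y-line at t=0.4272; Δt_x=2.0000, Δt_y=1.1547
    y: enter (5,1) at t=0.4272
    x: enter (4,1) at t=0.7600
    y: enter (4,0) at t=1.5819 ← occupied
  → r_2 = 1.5819
beam 3: φ=90°, α=330°
  dir = (cos 330°, sin 330°) = (0.8660, -0.5000); from cell (5,2)
  next x-line at t=0.7159, next y-line at t=0.7400; Δt_x=1.1547, Δt_y=2.0000
    x: enter (6,2) at t=0.7159
    y: enter (6,1) at t=0.7400
    x: enter (7,1) at t=1.8706
    y: enter (7,0) at t=2.7400 ← occupied
  → r_3 = 2.7400

ranges = [3.9029, 1.5819, 2.7400]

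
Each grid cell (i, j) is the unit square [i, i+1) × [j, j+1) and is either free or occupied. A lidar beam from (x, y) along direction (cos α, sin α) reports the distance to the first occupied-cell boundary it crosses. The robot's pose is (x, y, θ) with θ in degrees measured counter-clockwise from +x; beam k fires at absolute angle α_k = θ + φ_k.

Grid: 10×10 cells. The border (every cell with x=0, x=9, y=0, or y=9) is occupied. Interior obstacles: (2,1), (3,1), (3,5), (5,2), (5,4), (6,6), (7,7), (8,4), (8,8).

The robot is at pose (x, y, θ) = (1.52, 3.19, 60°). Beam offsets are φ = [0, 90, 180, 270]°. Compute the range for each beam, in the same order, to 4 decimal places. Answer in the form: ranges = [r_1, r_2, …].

ranges = [2.9600, 0.6004, 1.0400, 2.3800]

beam 1: φ=0°, α=60°
  direction (0.5000, 0.8660); cell (1,3); t to first gridline: x 0.9600, y 0.9353 (then +2.0000 / +1.1547)
    (1,4) via y @ 0.9353
    (2,4) via x @ 0.9600
    (2,5) via y @ 2.0900
    (3,5) via x @ 2.9600  # hit
  → r_1 = 2.9600
beam 2: φ=90°, α=150°
  direction (-0.8660, 0.5000); cell (1,3); t to first gridline: x 0.6004, y 1.6200 (then +1.1547 / +2.0000)
    (0,3) via x @ 0.6004  # hit
  → r_2 = 0.6004
beam 3: φ=180°, α=240°
  direction (-0.5000, -0.8660); cell (1,3); t to first gridline: x 1.0400, y 0.2194 (then +2.0000 / +1.1547)
    (1,2) via y @ 0.2194
    (0,2) via x @ 1.0400  # hit
  → r_3 = 1.0400
beam 4: φ=270°, α=330°
  direction (0.8660, -0.5000); cell (1,3); t to first gridline: x 0.5543, y 0.3800 (then +1.1547 / +2.0000)
    (1,2) via y @ 0.3800
    (2,2) via x @ 0.5543
    (3,2) via x @ 1.7090
    (3,1) via y @ 2.3800  # hit
  → r_4 = 2.3800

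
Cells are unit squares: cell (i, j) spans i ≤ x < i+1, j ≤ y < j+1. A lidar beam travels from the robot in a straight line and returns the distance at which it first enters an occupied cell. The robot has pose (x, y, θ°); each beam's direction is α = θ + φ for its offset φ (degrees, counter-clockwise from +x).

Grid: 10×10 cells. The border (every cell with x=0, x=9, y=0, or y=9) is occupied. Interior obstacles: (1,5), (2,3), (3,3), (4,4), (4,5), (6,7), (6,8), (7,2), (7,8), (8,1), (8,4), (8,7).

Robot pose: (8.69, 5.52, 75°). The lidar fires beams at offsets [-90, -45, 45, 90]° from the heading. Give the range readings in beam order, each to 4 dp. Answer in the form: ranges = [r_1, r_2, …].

beam 1: φ=-90°, α=345°
  direction (0.9659, -0.2588); cell (8,5); t to first gridline: x 0.3209, y 2.0091 (then +1.0353 / +3.8637)
    (9,5) via x @ 0.3209  # hit
  → r_1 = 0.3209
beam 2: φ=-45°, α=30°
  direction (0.8660, 0.5000); cell (8,5); t to first gridline: x 0.3580, y 0.9600 (then +1.1547 / +2.0000)
    (9,5) via x @ 0.3580  # hit
  → r_2 = 0.3580
beam 3: φ=45°, α=120°
  direction (-0.5000, 0.8660); cell (8,5); t to first gridline: x 1.3800, y 0.5543 (then +2.0000 / +1.1547)
    (8,6) via y @ 0.5543
    (7,6) via x @ 1.3800
    (7,7) via y @ 1.7090
    (7,8) via y @ 2.8637  # hit
  → r_3 = 2.8637
beam 4: φ=90°, α=165°
  direction (-0.9659, 0.2588); cell (8,5); t to first gridline: x 0.7143, y 1.8546 (then +1.0353 / +3.8637)
    (7,5) via x @ 0.7143
    (6,5) via x @ 1.7496
    (6,6) via y @ 1.8546
    (5,6) via x @ 2.7849
    (4,6) via x @ 3.8202
    (3,6) via x @ 4.8554
    (3,7) via y @ 5.7183
    (2,7) via x @ 5.8907
    (1,7) via x @ 6.9260
    (0,7) via x @ 7.9613  # hit
  → r_4 = 7.9613

ranges = [0.3209, 0.3580, 2.8637, 7.9613]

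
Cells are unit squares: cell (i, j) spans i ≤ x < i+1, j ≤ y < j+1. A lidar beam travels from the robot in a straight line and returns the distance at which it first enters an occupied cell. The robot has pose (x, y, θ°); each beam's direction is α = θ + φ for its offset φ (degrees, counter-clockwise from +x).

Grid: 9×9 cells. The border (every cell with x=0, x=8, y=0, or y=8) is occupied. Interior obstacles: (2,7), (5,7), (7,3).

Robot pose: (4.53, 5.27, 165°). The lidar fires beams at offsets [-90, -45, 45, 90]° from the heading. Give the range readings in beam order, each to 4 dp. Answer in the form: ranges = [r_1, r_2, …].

beam 1: φ=-90°, α=75°
  direction (0.2588, 0.9659); cell (4,5); t to first gridline: x 1.8159, y 0.7558 (then +3.8637 / +1.0353)
    (4,6) via y @ 0.7558
    (4,7) via y @ 1.7910
    (5,7) via x @ 1.8159  # hit
  → r_1 = 1.8159
beam 2: φ=-45°, α=120°
  direction (-0.5000, 0.8660); cell (4,5); t to first gridline: x 1.0600, y 0.8429 (then +2.0000 / +1.1547)
    (4,6) via y @ 0.8429
    (3,6) via x @ 1.0600
    (3,7) via y @ 1.9976
    (2,7) via x @ 3.0600  # hit
  → r_2 = 3.0600
beam 3: φ=45°, α=210°
  direction (-0.8660, -0.5000); cell (4,5); t to first gridline: x 0.6120, y 0.5400 (then +1.1547 / +2.0000)
    (4,4) via y @ 0.5400
    (3,4) via x @ 0.6120
    (2,4) via x @ 1.7667
    (2,3) via y @ 2.5400
    (1,3) via x @ 2.9214
    (0,3) via x @ 4.0761  # hit
  → r_3 = 4.0761
beam 4: φ=90°, α=255°
  direction (-0.2588, -0.9659); cell (4,5); t to first gridline: x 2.0478, y 0.2795 (then +3.8637 / +1.0353)
    (4,4) via y @ 0.2795
    (4,3) via y @ 1.3148
    (3,3) via x @ 2.0478
    (3,2) via y @ 2.3501
    (3,1) via y @ 3.3854
    (3,0) via y @ 4.4206  # hit
  → r_4 = 4.4206

ranges = [1.8159, 3.0600, 4.0761, 4.4206]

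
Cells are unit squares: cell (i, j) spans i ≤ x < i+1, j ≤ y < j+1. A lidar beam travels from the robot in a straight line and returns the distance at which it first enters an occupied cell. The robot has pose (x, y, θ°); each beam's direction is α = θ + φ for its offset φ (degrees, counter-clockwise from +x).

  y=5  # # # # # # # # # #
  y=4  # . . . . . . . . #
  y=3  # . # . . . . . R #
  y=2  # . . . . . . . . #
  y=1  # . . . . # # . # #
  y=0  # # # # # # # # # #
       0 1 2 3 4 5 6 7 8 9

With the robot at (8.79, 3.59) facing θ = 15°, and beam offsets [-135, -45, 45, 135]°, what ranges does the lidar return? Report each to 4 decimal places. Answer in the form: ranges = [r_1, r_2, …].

ranges = [2.9907, 0.2425, 0.4200, 2.8200]

beam 1: φ=-135°, α=240°
  d=(-0.5000,-0.8660)  start (8,3)  tX=1.5800 tY=0.6813  stride 1/|dx|=2.0000 1/|dy|=1.1547
    cross y-line → (8,2), t=0.6813
    cross x-line → (7,2), t=1.5800
    cross y-line → (7,1), t=1.8360
    cross y-line → (7,0), t=2.9907 (wall)
  → r_1 = 2.9907
beam 2: φ=-45°, α=330°
  d=(0.8660,-0.5000)  start (8,3)  tX=0.2425 tY=1.1800  stride 1/|dx|=1.1547 1/|dy|=2.0000
    cross x-line → (9,3), t=0.2425 (wall)
  → r_2 = 0.2425
beam 3: φ=45°, α=60°
  d=(0.5000,0.8660)  start (8,3)  tX=0.4200 tY=0.4734  stride 1/|dx|=2.0000 1/|dy|=1.1547
    cross x-line → (9,3), t=0.4200 (wall)
  → r_3 = 0.4200
beam 4: φ=135°, α=150°
  d=(-0.8660,0.5000)  start (8,3)  tX=0.9122 tY=0.8200  stride 1/|dx|=1.1547 1/|dy|=2.0000
    cross y-line → (8,4), t=0.8200
    cross x-line → (7,4), t=0.9122
    cross x-line → (6,4), t=2.0669
    cross y-line → (6,5), t=2.8200 (wall)
  → r_4 = 2.8200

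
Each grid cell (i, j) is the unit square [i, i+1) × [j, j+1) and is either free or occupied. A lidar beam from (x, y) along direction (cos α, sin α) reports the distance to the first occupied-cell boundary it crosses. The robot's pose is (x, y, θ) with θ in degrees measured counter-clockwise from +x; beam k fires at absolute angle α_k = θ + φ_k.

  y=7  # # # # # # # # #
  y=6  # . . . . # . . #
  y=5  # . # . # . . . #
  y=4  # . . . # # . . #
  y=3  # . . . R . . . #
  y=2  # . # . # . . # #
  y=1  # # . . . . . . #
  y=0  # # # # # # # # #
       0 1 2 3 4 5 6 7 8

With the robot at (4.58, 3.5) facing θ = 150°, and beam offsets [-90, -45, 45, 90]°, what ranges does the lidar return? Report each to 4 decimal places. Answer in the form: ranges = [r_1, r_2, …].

ranges = [0.5774, 0.5176, 1.9319, 0.5774]

beam 1: φ=-90°, α=60°
  d=(0.5000,0.8660)  start (4,3)  tX=0.8400 tY=0.5774  stride 1/|dx|=2.0000 1/|dy|=1.1547
    cross y-line → (4,4), t=0.5774 (wall)
  → r_1 = 0.5774
beam 2: φ=-45°, α=105°
  d=(-0.2588,0.9659)  start (4,3)  tX=2.2409 tY=0.5176  stride 1/|dx|=3.8637 1/|dy|=1.0353
    cross y-line → (4,4), t=0.5176 (wall)
  → r_2 = 0.5176
beam 3: φ=45°, α=195°
  d=(-0.9659,-0.2588)  start (4,3)  tX=0.6005 tY=1.9319  stride 1/|dx|=1.0353 1/|dy|=3.8637
    cross x-line → (3,3), t=0.6005
    cross x-line → (2,3), t=1.6357
    cross y-line → (2,2), t=1.9319 (wall)
  → r_3 = 1.9319
beam 4: φ=90°, α=240°
  d=(-0.5000,-0.8660)  start (4,3)  tX=1.1600 tY=0.5774  stride 1/|dx|=2.0000 1/|dy|=1.1547
    cross y-line → (4,2), t=0.5774 (wall)
  → r_4 = 0.5774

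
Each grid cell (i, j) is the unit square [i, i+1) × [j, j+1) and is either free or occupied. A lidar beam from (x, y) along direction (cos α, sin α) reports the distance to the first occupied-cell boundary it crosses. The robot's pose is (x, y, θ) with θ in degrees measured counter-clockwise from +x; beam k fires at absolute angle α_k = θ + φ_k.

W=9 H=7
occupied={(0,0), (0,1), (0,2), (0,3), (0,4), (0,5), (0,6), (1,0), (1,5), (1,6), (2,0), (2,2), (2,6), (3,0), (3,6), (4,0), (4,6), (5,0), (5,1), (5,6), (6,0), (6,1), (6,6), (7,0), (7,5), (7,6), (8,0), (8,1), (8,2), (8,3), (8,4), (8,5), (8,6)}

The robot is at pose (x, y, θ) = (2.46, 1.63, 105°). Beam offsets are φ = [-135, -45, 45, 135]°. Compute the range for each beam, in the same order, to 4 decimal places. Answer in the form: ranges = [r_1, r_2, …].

beam 1: φ=-135°, α=330°
  direction (0.8660, -0.5000); cell (2,1); t to first gridline: x 0.6235, y 1.2600 (then +1.1547 / +2.0000)
    (3,1) via x @ 0.6235
    (3,0) via y @ 1.2600  # hit
  → r_1 = 1.2600
beam 2: φ=-45°, α=60°
  direction (0.5000, 0.8660); cell (2,1); t to first gridline: x 1.0800, y 0.4272 (then +2.0000 / +1.1547)
    (2,2) via y @ 0.4272  # hit
  → r_2 = 0.4272
beam 3: φ=45°, α=150°
  direction (-0.8660, 0.5000); cell (2,1); t to first gridline: x 0.5312, y 0.7400 (then +1.1547 / +2.0000)
    (1,1) via x @ 0.5312
    (1,2) via y @ 0.7400
    (0,2) via x @ 1.6859  # hit
  → r_3 = 1.6859
beam 4: φ=135°, α=240°
  direction (-0.5000, -0.8660); cell (2,1); t to first gridline: x 0.9200, y 0.7275 (then +2.0000 / +1.1547)
    (2,0) via y @ 0.7275  # hit
  → r_4 = 0.7275

ranges = [1.2600, 0.4272, 1.6859, 0.7275]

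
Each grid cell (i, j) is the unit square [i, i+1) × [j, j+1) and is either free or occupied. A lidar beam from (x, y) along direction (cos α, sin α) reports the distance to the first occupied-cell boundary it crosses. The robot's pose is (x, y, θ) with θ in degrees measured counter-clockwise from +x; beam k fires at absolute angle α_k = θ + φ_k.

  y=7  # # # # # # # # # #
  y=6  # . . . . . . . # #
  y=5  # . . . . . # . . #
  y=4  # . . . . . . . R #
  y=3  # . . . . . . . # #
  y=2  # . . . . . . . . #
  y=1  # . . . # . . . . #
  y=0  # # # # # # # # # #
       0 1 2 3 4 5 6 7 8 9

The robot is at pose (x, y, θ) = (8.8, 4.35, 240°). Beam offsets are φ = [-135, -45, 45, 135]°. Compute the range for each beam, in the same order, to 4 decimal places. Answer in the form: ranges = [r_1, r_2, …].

ranges = [1.7082, 8.0752, 0.3623, 0.2071]

beam 1: φ=-135°, α=105°
  dir = (cos 105°, sin 105°) = (-0.2588, 0.9659); from cell (8,4)
  next x-line at t=3.0910, next y-line at t=0.6729; Δt_x=3.8637, Δt_y=1.0353
    y: enter (8,5) at t=0.6729
    y: enter (8,6) at t=1.7082 ← occupied
  → r_1 = 1.7082
beam 2: φ=-45°, α=195°
  dir = (cos 195°, sin 195°) = (-0.9659, -0.2588); from cell (8,4)
  next x-line at t=0.8282, next y-line at t=1.3523; Δt_x=1.0353, Δt_y=3.8637
    x: enter (7,4) at t=0.8282
    y: enter (7,3) at t=1.3523
    x: enter (6,3) at t=1.8635
    x: enter (5,3) at t=2.8988
    x: enter (4,3) at t=3.9340
    x: enter (3,3) at t=4.9693
    y: enter (3,2) at t=5.2160
    x: enter (2,2) at t=6.0046
    x: enter (1,2) at t=7.0399
    x: enter (0,2) at t=8.0752 ← occupied
  → r_2 = 8.0752
beam 3: φ=45°, α=285°
  dir = (cos 285°, sin 285°) = (0.2588, -0.9659); from cell (8,4)
  next x-line at t=0.7727, next y-line at t=0.3623; Δt_x=3.8637, Δt_y=1.0353
    y: enter (8,3) at t=0.3623 ← occupied
  → r_3 = 0.3623
beam 4: φ=135°, α=15°
  dir = (cos 15°, sin 15°) = (0.9659, 0.2588); from cell (8,4)
  next x-line at t=0.2071, next y-line at t=2.5114; Δt_x=1.0353, Δt_y=3.8637
    x: enter (9,4) at t=0.2071 ← occupied
  → r_4 = 0.2071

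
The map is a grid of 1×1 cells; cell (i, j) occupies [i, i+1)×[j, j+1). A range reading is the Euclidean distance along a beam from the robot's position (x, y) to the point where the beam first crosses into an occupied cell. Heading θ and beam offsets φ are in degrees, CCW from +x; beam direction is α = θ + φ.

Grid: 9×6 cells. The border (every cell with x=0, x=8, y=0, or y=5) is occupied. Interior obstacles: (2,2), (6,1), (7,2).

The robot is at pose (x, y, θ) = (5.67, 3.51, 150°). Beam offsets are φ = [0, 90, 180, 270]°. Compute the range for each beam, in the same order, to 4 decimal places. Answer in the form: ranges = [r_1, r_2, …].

ranges = [2.9800, 2.8983, 1.5358, 1.7205]

beam 1: φ=0°, α=150°
  cosα=-0.8660 sinα=0.5000 | (5,3) | tMaxX 0.7736 tMaxY 0.9800 | tΔX 1.1547 tΔY 2.0000
    t=0.7736 [x] (4,3)
    t=0.9800 [y] (4,4)
    t=1.9283 [x] (3,4)
    t=2.9800 [y] (3,5) — stop
  → r_1 = 2.9800
beam 2: φ=90°, α=240°
  cosα=-0.5000 sinα=-0.8660 | (5,3) | tMaxX 1.3400 tMaxY 0.5889 | tΔX 2.0000 tΔY 1.1547
    t=0.5889 [y] (5,2)
    t=1.3400 [x] (4,2)
    t=1.7436 [y] (4,1)
    t=2.8983 [y] (4,0) — stop
  → r_2 = 2.8983
beam 3: φ=180°, α=330°
  cosα=0.8660 sinα=-0.5000 | (5,3) | tMaxX 0.3811 tMaxY 1.0200 | tΔX 1.1547 tΔY 2.0000
    t=0.3811 [x] (6,3)
    t=1.0200 [y] (6,2)
    t=1.5358 [x] (7,2) — stop
  → r_3 = 1.5358
beam 4: φ=270°, α=60°
  cosα=0.5000 sinα=0.8660 | (5,3) | tMaxX 0.6600 tMaxY 0.5658 | tΔX 2.0000 tΔY 1.1547
    t=0.5658 [y] (5,4)
    t=0.6600 [x] (6,4)
    t=1.7205 [y] (6,5) — stop
  → r_4 = 1.7205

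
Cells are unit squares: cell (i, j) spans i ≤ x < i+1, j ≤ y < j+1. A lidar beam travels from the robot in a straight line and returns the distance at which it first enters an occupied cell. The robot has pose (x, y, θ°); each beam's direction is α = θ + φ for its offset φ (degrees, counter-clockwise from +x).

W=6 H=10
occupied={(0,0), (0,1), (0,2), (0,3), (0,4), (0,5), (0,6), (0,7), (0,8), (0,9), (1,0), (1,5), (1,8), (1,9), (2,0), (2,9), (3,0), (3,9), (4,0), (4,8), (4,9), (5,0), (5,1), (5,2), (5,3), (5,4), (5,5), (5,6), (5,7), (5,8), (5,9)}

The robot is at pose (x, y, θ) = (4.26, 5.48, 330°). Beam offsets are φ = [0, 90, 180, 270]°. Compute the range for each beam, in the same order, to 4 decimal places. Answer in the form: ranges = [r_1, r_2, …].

ranges = [0.8545, 1.4800, 3.7643, 5.1731]

beam 1: φ=0°, α=330°
  dir = (cos 330°, sin 330°) = (0.8660, -0.5000); from cell (4,5)
  next x-line at t=0.8545, next y-line at t=0.9600; Δt_x=1.1547, Δt_y=2.0000
    x: enter (5,5) at t=0.8545 ← occupied
  → r_1 = 0.8545
beam 2: φ=90°, α=60°
  dir = (cos 60°, sin 60°) = (0.5000, 0.8660); from cell (4,5)
  next x-line at t=1.4800, next y-line at t=0.6004; Δt_x=2.0000, Δt_y=1.1547
    y: enter (4,6) at t=0.6004
    x: enter (5,6) at t=1.4800 ← occupied
  → r_2 = 1.4800
beam 3: φ=180°, α=150°
  dir = (cos 150°, sin 150°) = (-0.8660, 0.5000); from cell (4,5)
  next x-line at t=0.3002, next y-line at t=1.0400; Δt_x=1.1547, Δt_y=2.0000
    x: enter (3,5) at t=0.3002
    y: enter (3,6) at t=1.0400
    x: enter (2,6) at t=1.4549
    x: enter (1,6) at t=2.6096
    y: enter (1,7) at t=3.0400
    x: enter (0,7) at t=3.7643 ← occupied
  → r_3 = 3.7643
beam 4: φ=270°, α=240°
  dir = (cos 240°, sin 240°) = (-0.5000, -0.8660); from cell (4,5)
  next x-line at t=0.5200, next y-line at t=0.5543; Δt_x=2.0000, Δt_y=1.1547
    x: enter (3,5) at t=0.5200
    y: enter (3,4) at t=0.5543
    y: enter (3,3) at t=1.7090
    x: enter (2,3) at t=2.5200
    y: enter (2,2) at t=2.8637
    y: enter (2,1) at t=4.0184
    x: enter (1,1) at t=4.5200
    y: enter (1,0) at t=5.1731 ← occupied
  → r_4 = 5.1731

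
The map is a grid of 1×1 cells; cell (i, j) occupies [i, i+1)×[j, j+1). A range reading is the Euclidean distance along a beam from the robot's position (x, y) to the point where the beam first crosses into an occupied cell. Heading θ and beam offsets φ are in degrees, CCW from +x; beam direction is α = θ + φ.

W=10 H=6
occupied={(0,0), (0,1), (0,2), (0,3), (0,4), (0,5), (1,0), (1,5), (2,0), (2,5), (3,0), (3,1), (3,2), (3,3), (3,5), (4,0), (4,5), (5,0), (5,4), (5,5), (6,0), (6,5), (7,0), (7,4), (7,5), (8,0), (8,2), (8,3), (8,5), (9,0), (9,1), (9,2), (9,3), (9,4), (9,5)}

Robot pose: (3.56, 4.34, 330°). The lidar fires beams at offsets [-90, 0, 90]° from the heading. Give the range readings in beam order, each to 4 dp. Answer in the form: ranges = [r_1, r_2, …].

beam 1: φ=-90°, α=240°
  direction (-0.5000, -0.8660); cell (3,4); t to first gridline: x 1.1200, y 0.3926 (then +2.0000 / +1.1547)
    (3,3) via y @ 0.3926  # hit
  → r_1 = 0.3926
beam 2: φ=0°, α=330°
  direction (0.8660, -0.5000); cell (3,4); t to first gridline: x 0.5081, y 0.6800 (then +1.1547 / +2.0000)
    (4,4) via x @ 0.5081
    (4,3) via y @ 0.6800
    (5,3) via x @ 1.6628
    (5,2) via y @ 2.6800
    (6,2) via x @ 2.8175
    (7,2) via x @ 3.9722
    (7,1) via y @ 4.6800
    (8,1) via x @ 5.1269
    (9,1) via x @ 6.2816  # hit
  → r_2 = 6.2816
beam 3: φ=90°, α=60°
  direction (0.5000, 0.8660); cell (3,4); t to first gridline: x 0.8800, y 0.7621 (then +2.0000 / +1.1547)
    (3,5) via y @ 0.7621  # hit
  → r_3 = 0.7621

ranges = [0.3926, 6.2816, 0.7621]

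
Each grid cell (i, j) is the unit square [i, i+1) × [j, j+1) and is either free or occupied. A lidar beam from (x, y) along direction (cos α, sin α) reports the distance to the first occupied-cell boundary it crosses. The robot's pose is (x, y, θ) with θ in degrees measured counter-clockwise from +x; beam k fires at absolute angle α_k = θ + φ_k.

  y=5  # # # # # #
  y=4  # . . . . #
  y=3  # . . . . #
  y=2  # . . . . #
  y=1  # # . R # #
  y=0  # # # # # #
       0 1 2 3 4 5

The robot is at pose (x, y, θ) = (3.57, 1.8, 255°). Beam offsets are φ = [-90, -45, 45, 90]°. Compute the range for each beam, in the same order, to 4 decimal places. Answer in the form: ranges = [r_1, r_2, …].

ranges = [2.6607, 1.6000, 0.8600, 0.4452]

beam 1: φ=-90°, α=165°
  d=(-0.9659,0.2588)  start (3,1)  tX=0.5901 tY=0.7727  stride 1/|dx|=1.0353 1/|dy|=3.8637
    cross x-line → (2,1), t=0.5901
    cross y-line → (2,2), t=0.7727
    cross x-line → (1,2), t=1.6254
    cross x-line → (0,2), t=2.6607 (wall)
  → r_1 = 2.6607
beam 2: φ=-45°, α=210°
  d=(-0.8660,-0.5000)  start (3,1)  tX=0.6582 tY=1.6000  stride 1/|dx|=1.1547 1/|dy|=2.0000
    cross x-line → (2,1), t=0.6582
    cross y-line → (2,0), t=1.6000 (wall)
  → r_2 = 1.6000
beam 3: φ=45°, α=300°
  d=(0.5000,-0.8660)  start (3,1)  tX=0.8600 tY=0.9238  stride 1/|dx|=2.0000 1/|dy|=1.1547
    cross x-line → (4,1), t=0.8600 (wall)
  → r_3 = 0.8600
beam 4: φ=90°, α=345°
  d=(0.9659,-0.2588)  start (3,1)  tX=0.4452 tY=3.0910  stride 1/|dx|=1.0353 1/|dy|=3.8637
    cross x-line → (4,1), t=0.4452 (wall)
  → r_4 = 0.4452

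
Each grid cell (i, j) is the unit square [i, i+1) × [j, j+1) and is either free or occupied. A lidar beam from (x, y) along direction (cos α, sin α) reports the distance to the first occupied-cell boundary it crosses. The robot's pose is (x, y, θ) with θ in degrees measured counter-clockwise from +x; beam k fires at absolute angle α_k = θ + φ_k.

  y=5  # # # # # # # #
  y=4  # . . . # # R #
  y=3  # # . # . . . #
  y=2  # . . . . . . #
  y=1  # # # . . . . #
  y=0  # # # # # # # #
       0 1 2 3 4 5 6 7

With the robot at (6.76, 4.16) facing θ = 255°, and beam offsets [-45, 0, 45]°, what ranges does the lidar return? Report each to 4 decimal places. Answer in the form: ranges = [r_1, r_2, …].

ranges = [4.3417, 3.2715, 0.4800]

beam 1: φ=-45°, α=210°
  direction (-0.8660, -0.5000); cell (6,4); t to first gridline: x 0.8776, y 0.3200 (then +1.1547 / +2.0000)
    (6,3) via y @ 0.3200
    (5,3) via x @ 0.8776
    (4,3) via x @ 2.0323
    (4,2) via y @ 2.3200
    (3,2) via x @ 3.1870
    (3,1) via y @ 4.3200
    (2,1) via x @ 4.3417  # hit
  → r_1 = 4.3417
beam 2: φ=0°, α=255°
  direction (-0.2588, -0.9659); cell (6,4); t to first gridline: x 2.9364, y 0.1656 (then +3.8637 / +1.0353)
    (6,3) via y @ 0.1656
    (6,2) via y @ 1.2009
    (6,1) via y @ 2.2362
    (5,1) via x @ 2.9364
    (5,0) via y @ 3.2715  # hit
  → r_2 = 3.2715
beam 3: φ=45°, α=300°
  direction (0.5000, -0.8660); cell (6,4); t to first gridline: x 0.4800, y 0.1848 (then +2.0000 / +1.1547)
    (6,3) via y @ 0.1848
    (7,3) via x @ 0.4800  # hit
  → r_3 = 0.4800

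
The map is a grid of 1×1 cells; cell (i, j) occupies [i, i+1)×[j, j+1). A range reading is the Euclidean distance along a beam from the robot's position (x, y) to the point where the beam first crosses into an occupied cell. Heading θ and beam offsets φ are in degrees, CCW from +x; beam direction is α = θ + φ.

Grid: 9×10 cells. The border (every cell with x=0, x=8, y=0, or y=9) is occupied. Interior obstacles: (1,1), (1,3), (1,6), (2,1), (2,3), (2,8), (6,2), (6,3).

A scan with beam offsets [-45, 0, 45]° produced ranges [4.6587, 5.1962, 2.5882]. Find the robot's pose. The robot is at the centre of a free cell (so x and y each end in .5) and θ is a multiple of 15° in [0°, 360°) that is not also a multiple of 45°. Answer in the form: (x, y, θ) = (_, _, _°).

The pose lattice has 48·16 = 768 candidates. Test each by forward raycasting.
  (5.5, 8.5, 210°): beam 1 = 1.9319 ≠ 4.6587 ✗
  (4.5, 8.5, 75°): beam 1 = 1.0000 ≠ 4.6587 ✗
  (7.5, 8.5, 210°): beam 1 = 1.9319 ≠ 4.6587 ✗
  (1.5, 4.5, 240°): beam 1 = 0.5176 ≠ 4.6587 ✗
  …
  (5.5, 6.5, 240°): r_1=4.6587, r_2=5.1962, r_3=2.5882 — all match ✓
No second candidate reproduces the full scan.

(x, y, θ) = (5.5, 6.5, 240°)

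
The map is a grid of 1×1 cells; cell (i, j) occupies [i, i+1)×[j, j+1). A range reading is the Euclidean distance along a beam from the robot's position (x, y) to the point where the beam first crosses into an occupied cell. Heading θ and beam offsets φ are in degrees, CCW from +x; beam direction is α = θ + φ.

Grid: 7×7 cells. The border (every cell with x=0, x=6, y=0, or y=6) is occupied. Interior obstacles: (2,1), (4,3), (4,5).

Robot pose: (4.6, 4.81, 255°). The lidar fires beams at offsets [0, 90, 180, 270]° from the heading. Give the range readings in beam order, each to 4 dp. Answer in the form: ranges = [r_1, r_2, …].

beam 1: φ=0°, α=255°
  cosα=-0.2588 sinα=-0.9659 | (4,4) | tMaxX 2.3182 tMaxY 0.8386 | tΔX 3.8637 tΔY 1.0353
    t=0.8386 [y] (4,3) — stop
  → r_1 = 0.8386
beam 2: φ=90°, α=345°
  cosα=0.9659 sinα=-0.2588 | (4,4) | tMaxX 0.4141 tMaxY 3.1296 | tΔX 1.0353 tΔY 3.8637
    t=0.4141 [x] (5,4)
    t=1.4494 [x] (6,4) — stop
  → r_2 = 1.4494
beam 3: φ=180°, α=75°
  cosα=0.2588 sinα=0.9659 | (4,4) | tMaxX 1.5455 tMaxY 0.1967 | tΔX 3.8637 tΔY 1.0353
    t=0.1967 [y] (4,5) — stop
  → r_3 = 0.1967
beam 4: φ=270°, α=165°
  cosα=-0.9659 sinα=0.2588 | (4,4) | tMaxX 0.6212 tMaxY 0.7341 | tΔX 1.0353 tΔY 3.8637
    t=0.6212 [x] (3,4)
    t=0.7341 [y] (3,5)
    t=1.6564 [x] (2,5)
    t=2.6917 [x] (1,5)
    t=3.7270 [x] (0,5) — stop
  → r_4 = 3.7270

ranges = [0.8386, 1.4494, 0.1967, 3.7270]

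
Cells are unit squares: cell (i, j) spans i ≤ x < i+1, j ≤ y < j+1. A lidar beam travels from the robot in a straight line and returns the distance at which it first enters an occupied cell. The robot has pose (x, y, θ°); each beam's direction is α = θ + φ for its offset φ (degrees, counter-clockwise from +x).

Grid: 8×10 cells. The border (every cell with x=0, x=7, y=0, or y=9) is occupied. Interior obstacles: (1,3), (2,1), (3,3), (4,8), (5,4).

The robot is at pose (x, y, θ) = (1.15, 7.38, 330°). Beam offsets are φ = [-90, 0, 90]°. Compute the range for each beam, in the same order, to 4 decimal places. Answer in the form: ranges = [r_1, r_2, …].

beam 1: φ=-90°, α=240°
  cosα=-0.5000 sinα=-0.8660 | (1,7) | tMaxX 0.3000 tMaxY 0.4388 | tΔX 2.0000 tΔY 1.1547
    t=0.3000 [x] (0,7) — stop
  → r_1 = 0.3000
beam 2: φ=0°, α=330°
  cosα=0.8660 sinα=-0.5000 | (1,7) | tMaxX 0.9815 tMaxY 0.7600 | tΔX 1.1547 tΔY 2.0000
    t=0.7600 [y] (1,6)
    t=0.9815 [x] (2,6)
    t=2.1362 [x] (3,6)
    t=2.7600 [y] (3,5)
    t=3.2909 [x] (4,5)
    t=4.4456 [x] (5,5)
    t=4.7600 [y] (5,4) — stop
  → r_2 = 4.7600
beam 3: φ=90°, α=60°
  cosα=0.5000 sinα=0.8660 | (1,7) | tMaxX 1.7000 tMaxY 0.7159 | tΔX 2.0000 tΔY 1.1547
    t=0.7159 [y] (1,8)
    t=1.7000 [x] (2,8)
    t=1.8706 [y] (2,9) — stop
  → r_3 = 1.8706

ranges = [0.3000, 4.7600, 1.8706]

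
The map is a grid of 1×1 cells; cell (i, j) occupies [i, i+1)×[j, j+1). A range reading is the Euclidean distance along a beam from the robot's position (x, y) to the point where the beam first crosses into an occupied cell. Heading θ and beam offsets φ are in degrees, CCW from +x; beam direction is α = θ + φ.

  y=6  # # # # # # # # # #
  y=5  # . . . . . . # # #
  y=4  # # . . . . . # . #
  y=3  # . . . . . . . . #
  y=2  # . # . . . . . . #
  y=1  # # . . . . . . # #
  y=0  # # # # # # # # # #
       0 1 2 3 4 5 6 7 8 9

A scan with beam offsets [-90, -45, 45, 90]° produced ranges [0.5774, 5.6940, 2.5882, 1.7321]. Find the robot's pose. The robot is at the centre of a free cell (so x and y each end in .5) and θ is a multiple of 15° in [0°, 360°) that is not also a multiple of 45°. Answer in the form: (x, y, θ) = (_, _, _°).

(x, y, θ) = (7.5, 3.5, 210°)

Candidates: 33 free-cell centres × 16 headings = 528 poses. Raycast each; keep the one whose scan matches to 4 dp.
  (7.5, 2.5, 105°): beam 1 = 1.5529 ≠ 0.5774 ✗
  (2.5, 5.5, 15°): beam 1 = 4.6587 ≠ 0.5774 ✗
  (7.5, 2.5, 345°): beam 1 = 1.5529 ≠ 0.5774 ✗
  (6.5, 4.5, 195°): beam 1 = 1.5529 ≠ 0.5774 ✗
  (8.5, 2.5, 255°): beam 1 = 6.7293 ≠ 0.5774 ✗
  …
  (7.5, 3.5, 210°): r_1=0.5774, r_2=5.6940, r_3=2.5882, r_4=1.7321 — all match ✓
No second candidate reproduces the full scan.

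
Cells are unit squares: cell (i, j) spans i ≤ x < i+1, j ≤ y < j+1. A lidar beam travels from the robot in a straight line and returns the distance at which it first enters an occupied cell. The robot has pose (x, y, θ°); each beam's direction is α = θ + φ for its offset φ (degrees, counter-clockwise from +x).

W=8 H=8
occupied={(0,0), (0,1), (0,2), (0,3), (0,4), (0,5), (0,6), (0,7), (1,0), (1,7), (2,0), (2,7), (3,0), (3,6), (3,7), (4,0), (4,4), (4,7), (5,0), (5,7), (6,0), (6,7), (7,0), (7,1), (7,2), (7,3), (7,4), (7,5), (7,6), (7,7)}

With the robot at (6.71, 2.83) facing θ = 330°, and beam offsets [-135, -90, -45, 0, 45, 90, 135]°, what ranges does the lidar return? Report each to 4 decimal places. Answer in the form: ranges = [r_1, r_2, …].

beam 1: φ=-135°, α=195°
  dir = (cos 195°, sin 195°) = (-0.9659, -0.2588); from cell (6,2)
  next x-line at t=0.7350, next y-line at t=3.2069; Δt_x=1.0353, Δt_y=3.8637
    x: enter (5,2) at t=0.7350
    x: enter (4,2) at t=1.7703
    x: enter (3,2) at t=2.8056
    y: enter (3,1) at t=3.2069
    x: enter (2,1) at t=3.8409
    x: enter (1,1) at t=4.8762
    x: enter (0,1) at t=5.9114 ← occupied
  → r_1 = 5.9114
beam 2: φ=-90°, α=240°
  dir = (cos 240°, sin 240°) = (-0.5000, -0.8660); from cell (6,2)
  next x-line at t=1.4200, next y-line at t=0.9584; Δt_x=2.0000, Δt_y=1.1547
    y: enter (6,1) at t=0.9584
    x: enter (5,1) at t=1.4200
    y: enter (5,0) at t=2.1131 ← occupied
  → r_2 = 2.1131
beam 3: φ=-45°, α=285°
  dir = (cos 285°, sin 285°) = (0.2588, -0.9659); from cell (6,2)
  next x-line at t=1.1205, next y-line at t=0.8593; Δt_x=3.8637, Δt_y=1.0353
    y: enter (6,1) at t=0.8593
    x: enter (7,1) at t=1.1205 ← occupied
  → r_3 = 1.1205
beam 4: φ=0°, α=330°
  dir = (cos 330°, sin 330°) = (0.8660, -0.5000); from cell (6,2)
  next x-line at t=0.3349, next y-line at t=1.6600; Δt_x=1.1547, Δt_y=2.0000
    x: enter (7,2) at t=0.3349 ← occupied
  → r_4 = 0.3349
beam 5: φ=45°, α=15°
  dir = (cos 15°, sin 15°) = (0.9659, 0.2588); from cell (6,2)
  next x-line at t=0.3002, next y-line at t=0.6568; Δt_x=1.0353, Δt_y=3.8637
    x: enter (7,2) at t=0.3002 ← occupied
  → r_5 = 0.3002
beam 6: φ=90°, α=60°
  dir = (cos 60°, sin 60°) = (0.5000, 0.8660); from cell (6,2)
  next x-line at t=0.5800, next y-line at t=0.1963; Δt_x=2.0000, Δt_y=1.1547
    y: enter (6,3) at t=0.1963
    x: enter (7,3) at t=0.5800 ← occupied
  → r_6 = 0.5800
beam 7: φ=135°, α=105°
  dir = (cos 105°, sin 105°) = (-0.2588, 0.9659); from cell (6,2)
  next x-line at t=2.7432, next y-line at t=0.1760; Δt_x=3.8637, Δt_y=1.0353
    y: enter (6,3) at t=0.1760
    y: enter (6,4) at t=1.2113
    y: enter (6,5) at t=2.2465
    x: enter (5,5) at t=2.7432
    y: enter (5,6) at t=3.2818
    y: enter (5,7) at t=4.3171 ← occupied
  → r_7 = 4.3171

ranges = [5.9114, 2.1131, 1.1205, 0.3349, 0.3002, 0.5800, 4.3171]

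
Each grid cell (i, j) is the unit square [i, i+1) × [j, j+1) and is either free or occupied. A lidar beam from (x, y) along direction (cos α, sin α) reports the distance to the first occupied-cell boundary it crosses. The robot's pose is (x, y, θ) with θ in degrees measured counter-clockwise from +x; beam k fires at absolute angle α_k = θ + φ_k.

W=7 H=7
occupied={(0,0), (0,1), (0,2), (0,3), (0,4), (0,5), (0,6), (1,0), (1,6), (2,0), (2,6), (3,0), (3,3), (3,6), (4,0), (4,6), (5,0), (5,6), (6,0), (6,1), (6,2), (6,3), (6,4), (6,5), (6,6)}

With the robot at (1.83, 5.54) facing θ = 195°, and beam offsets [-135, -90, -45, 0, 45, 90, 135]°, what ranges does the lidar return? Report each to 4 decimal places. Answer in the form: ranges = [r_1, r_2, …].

beam 1: φ=-135°, α=60°
  d=(0.5000,0.8660)  start (1,5)  tX=0.3400 tY=0.5312  stride 1/|dx|=2.0000 1/|dy|=1.1547
    cross x-line → (2,5), t=0.3400
    cross y-line → (2,6), t=0.5312 (wall)
  → r_1 = 0.5312
beam 2: φ=-90°, α=105°
  d=(-0.2588,0.9659)  start (1,5)  tX=3.2069 tY=0.4762  stride 1/|dx|=3.8637 1/|dy|=1.0353
    cross y-line → (1,6), t=0.4762 (wall)
  → r_2 = 0.4762
beam 3: φ=-45°, α=150°
  d=(-0.8660,0.5000)  start (1,5)  tX=0.9584 tY=0.9200  stride 1/|dx|=1.1547 1/|dy|=2.0000
    cross y-line → (1,6), t=0.9200 (wall)
  → r_3 = 0.9200
beam 4: φ=0°, α=195°
  d=(-0.9659,-0.2588)  start (1,5)  tX=0.8593 tY=2.0864  stride 1/|dx|=1.0353 1/|dy|=3.8637
    cross x-line → (0,5), t=0.8593 (wall)
  → r_4 = 0.8593
beam 5: φ=45°, α=240°
  d=(-0.5000,-0.8660)  start (1,5)  tX=1.6600 tY=0.6235  stride 1/|dx|=2.0000 1/|dy|=1.1547
    cross y-line → (1,4), t=0.6235
    cross x-line → (0,4), t=1.6600 (wall)
  → r_5 = 1.6600
beam 6: φ=90°, α=285°
  d=(0.2588,-0.9659)  start (1,5)  tX=0.6568 tY=0.5590  stride 1/|dx|=3.8637 1/|dy|=1.0353
    cross y-line → (1,4), t=0.5590
    cross x-line → (2,4), t=0.6568
    cross y-line → (2,3), t=1.5943
    cross y-line → (2,2), t=2.6296
    cross y-line → (2,1), t=3.6649
    cross x-line → (3,1), t=4.5205
    cross y-line → (3,0), t=4.7002 (wall)
  → r_6 = 4.7002
beam 7: φ=135°, α=330°
  d=(0.8660,-0.5000)  start (1,5)  tX=0.1963 tY=1.0800  stride 1/|dx|=1.1547 1/|dy|=2.0000
    cross x-line → (2,5), t=0.1963
    cross y-line → (2,4), t=1.0800
    cross x-line → (3,4), t=1.3510
    cross x-line → (4,4), t=2.5057
    cross y-line → (4,3), t=3.0800
    cross x-line → (5,3), t=3.6604
    cross x-line → (6,3), t=4.8151 (wall)
  → r_7 = 4.8151

ranges = [0.5312, 0.4762, 0.9200, 0.8593, 1.6600, 4.7002, 4.8151]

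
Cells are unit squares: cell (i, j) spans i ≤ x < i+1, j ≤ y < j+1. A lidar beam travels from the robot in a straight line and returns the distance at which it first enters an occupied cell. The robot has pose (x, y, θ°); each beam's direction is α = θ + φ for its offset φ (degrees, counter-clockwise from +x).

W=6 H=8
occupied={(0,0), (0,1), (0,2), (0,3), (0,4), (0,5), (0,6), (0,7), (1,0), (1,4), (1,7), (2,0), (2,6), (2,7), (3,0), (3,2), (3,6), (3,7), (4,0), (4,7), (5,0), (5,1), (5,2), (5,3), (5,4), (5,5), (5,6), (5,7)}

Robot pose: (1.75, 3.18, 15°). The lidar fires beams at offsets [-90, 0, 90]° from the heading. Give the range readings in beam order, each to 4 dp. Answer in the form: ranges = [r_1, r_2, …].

beam 1: φ=-90°, α=285°
  cosα=0.2588 sinα=-0.9659 | (1,3) | tMaxX 0.9659 tMaxY 0.1863 | tΔX 3.8637 tΔY 1.0353
    t=0.1863 [y] (1,2)
    t=0.9659 [x] (2,2)
    t=1.2216 [y] (2,1)
    t=2.2569 [y] (2,0) — stop
  → r_1 = 2.2569
beam 2: φ=0°, α=15°
  cosα=0.9659 sinα=0.2588 | (1,3) | tMaxX 0.2588 tMaxY 3.1682 | tΔX 1.0353 tΔY 3.8637
    t=0.2588 [x] (2,3)
    t=1.2941 [x] (3,3)
    t=2.3294 [x] (4,3)
    t=3.1682 [y] (4,4)
    t=3.3646 [x] (5,4) — stop
  → r_2 = 3.3646
beam 3: φ=90°, α=105°
  cosα=-0.2588 sinα=0.9659 | (1,3) | tMaxX 2.8978 tMaxY 0.8489 | tΔX 3.8637 tΔY 1.0353
    t=0.8489 [y] (1,4) — stop
  → r_3 = 0.8489

ranges = [2.2569, 3.3646, 0.8489]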